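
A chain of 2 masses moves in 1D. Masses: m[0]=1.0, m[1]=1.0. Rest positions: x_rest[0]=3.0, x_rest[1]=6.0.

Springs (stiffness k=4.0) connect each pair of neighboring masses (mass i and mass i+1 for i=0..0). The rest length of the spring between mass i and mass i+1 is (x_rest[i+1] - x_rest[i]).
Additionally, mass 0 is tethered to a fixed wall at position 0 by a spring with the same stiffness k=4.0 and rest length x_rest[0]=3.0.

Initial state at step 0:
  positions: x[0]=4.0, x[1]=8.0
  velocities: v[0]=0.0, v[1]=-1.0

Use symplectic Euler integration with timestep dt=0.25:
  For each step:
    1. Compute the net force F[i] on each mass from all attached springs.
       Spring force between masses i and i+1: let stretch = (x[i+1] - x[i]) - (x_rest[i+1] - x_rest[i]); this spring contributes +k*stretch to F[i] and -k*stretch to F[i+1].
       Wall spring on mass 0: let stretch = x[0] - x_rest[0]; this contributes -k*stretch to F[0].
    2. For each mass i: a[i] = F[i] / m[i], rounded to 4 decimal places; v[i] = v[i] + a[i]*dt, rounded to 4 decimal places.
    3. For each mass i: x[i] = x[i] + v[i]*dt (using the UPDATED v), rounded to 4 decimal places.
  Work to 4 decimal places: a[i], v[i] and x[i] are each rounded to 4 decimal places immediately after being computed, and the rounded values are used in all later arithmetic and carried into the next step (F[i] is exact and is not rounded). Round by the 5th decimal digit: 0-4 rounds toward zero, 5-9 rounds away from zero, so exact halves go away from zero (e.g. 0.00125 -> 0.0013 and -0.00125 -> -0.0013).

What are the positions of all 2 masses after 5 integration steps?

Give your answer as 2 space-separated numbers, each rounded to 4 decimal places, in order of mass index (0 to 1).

Step 0: x=[4.0000 8.0000] v=[0.0000 -1.0000]
Step 1: x=[4.0000 7.5000] v=[0.0000 -2.0000]
Step 2: x=[3.8750 6.8750] v=[-0.5000 -2.5000]
Step 3: x=[3.5313 6.2500] v=[-1.3750 -2.5000]
Step 4: x=[2.9844 5.6953] v=[-2.1876 -2.2187]
Step 5: x=[2.3691 5.2129] v=[-2.4611 -1.9296]

Answer: 2.3691 5.2129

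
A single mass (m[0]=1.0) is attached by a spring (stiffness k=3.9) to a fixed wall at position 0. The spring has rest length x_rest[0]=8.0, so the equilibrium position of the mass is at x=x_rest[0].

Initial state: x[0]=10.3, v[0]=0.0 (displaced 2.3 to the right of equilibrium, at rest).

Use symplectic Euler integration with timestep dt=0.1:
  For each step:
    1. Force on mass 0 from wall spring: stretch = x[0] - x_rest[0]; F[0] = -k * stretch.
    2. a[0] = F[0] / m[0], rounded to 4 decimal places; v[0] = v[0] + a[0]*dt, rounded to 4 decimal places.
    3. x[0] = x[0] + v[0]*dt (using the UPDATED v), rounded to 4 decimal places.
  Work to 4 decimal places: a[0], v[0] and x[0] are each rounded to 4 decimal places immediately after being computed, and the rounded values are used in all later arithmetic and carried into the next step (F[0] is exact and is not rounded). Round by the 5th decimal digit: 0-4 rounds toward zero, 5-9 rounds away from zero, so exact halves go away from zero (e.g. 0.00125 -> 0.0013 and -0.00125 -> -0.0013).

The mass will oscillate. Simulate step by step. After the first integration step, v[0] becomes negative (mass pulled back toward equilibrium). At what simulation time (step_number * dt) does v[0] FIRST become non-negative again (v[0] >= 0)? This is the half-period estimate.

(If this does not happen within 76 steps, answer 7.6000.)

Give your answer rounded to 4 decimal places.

Answer: 1.6000

Derivation:
Step 0: x=[10.3000] v=[0.0000]
Step 1: x=[10.2103] v=[-0.8970]
Step 2: x=[10.0344] v=[-1.7590]
Step 3: x=[9.7792] v=[-2.5524]
Step 4: x=[9.4546] v=[-3.2463]
Step 5: x=[9.0732] v=[-3.8136]
Step 6: x=[8.6500] v=[-4.2322]
Step 7: x=[8.2014] v=[-4.4857]
Step 8: x=[7.7450] v=[-4.5643]
Step 9: x=[7.2985] v=[-4.4649]
Step 10: x=[6.8794] v=[-4.1913]
Step 11: x=[6.5040] v=[-3.7543]
Step 12: x=[6.1869] v=[-3.1709]
Step 13: x=[5.9405] v=[-2.4638]
Step 14: x=[5.7744] v=[-1.6606]
Step 15: x=[5.6951] v=[-0.7926]
Step 16: x=[5.7057] v=[0.1063]
First v>=0 after going negative at step 16, time=1.6000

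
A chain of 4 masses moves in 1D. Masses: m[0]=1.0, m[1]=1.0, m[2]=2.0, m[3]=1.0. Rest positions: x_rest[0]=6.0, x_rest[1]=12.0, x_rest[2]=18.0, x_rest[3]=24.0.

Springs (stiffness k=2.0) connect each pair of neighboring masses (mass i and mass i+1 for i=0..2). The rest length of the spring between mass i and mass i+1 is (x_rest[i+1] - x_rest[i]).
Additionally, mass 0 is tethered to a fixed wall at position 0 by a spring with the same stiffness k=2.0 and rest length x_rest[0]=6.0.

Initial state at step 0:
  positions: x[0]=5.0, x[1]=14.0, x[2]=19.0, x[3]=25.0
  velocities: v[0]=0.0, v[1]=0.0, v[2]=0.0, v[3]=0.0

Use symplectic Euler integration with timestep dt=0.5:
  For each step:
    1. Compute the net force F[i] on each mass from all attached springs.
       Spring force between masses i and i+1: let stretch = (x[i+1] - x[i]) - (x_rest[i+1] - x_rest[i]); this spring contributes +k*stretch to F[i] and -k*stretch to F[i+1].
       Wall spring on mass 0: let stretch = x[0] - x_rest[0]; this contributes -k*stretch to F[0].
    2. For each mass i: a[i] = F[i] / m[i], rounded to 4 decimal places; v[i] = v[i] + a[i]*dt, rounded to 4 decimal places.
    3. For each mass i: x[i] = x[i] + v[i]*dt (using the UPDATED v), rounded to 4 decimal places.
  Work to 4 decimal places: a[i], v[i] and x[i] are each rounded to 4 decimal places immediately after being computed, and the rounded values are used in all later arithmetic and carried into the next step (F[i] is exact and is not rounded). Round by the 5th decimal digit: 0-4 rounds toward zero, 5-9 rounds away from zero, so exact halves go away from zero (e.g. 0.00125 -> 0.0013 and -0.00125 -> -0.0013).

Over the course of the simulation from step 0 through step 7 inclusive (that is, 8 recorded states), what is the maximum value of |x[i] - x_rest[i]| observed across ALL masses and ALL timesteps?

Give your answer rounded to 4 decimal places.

Step 0: x=[5.0000 14.0000 19.0000 25.0000] v=[0.0000 0.0000 0.0000 0.0000]
Step 1: x=[7.0000 12.0000 19.2500 25.0000] v=[4.0000 -4.0000 0.5000 0.0000]
Step 2: x=[8.0000 11.1250 19.1250 25.1250] v=[2.0000 -1.7500 -0.2500 0.2500]
Step 3: x=[6.5625 12.6875 18.5000 25.2500] v=[-2.8750 3.1250 -1.2500 0.2500]
Step 4: x=[4.9063 14.0938 18.1094 25.0000] v=[-3.3125 2.8125 -0.7813 -0.5000]
Step 5: x=[5.3907 12.9141 18.4375 24.3047] v=[0.9687 -2.3594 0.6562 -1.3906]
Step 6: x=[6.9414 10.7344 18.8516 23.6758] v=[3.1014 -4.3594 0.8281 -1.2578]
Step 7: x=[6.9179 10.7168 18.4424 23.6348] v=[-0.0470 -0.0352 -0.8184 -0.0820]
Max displacement = 2.0938

Answer: 2.0938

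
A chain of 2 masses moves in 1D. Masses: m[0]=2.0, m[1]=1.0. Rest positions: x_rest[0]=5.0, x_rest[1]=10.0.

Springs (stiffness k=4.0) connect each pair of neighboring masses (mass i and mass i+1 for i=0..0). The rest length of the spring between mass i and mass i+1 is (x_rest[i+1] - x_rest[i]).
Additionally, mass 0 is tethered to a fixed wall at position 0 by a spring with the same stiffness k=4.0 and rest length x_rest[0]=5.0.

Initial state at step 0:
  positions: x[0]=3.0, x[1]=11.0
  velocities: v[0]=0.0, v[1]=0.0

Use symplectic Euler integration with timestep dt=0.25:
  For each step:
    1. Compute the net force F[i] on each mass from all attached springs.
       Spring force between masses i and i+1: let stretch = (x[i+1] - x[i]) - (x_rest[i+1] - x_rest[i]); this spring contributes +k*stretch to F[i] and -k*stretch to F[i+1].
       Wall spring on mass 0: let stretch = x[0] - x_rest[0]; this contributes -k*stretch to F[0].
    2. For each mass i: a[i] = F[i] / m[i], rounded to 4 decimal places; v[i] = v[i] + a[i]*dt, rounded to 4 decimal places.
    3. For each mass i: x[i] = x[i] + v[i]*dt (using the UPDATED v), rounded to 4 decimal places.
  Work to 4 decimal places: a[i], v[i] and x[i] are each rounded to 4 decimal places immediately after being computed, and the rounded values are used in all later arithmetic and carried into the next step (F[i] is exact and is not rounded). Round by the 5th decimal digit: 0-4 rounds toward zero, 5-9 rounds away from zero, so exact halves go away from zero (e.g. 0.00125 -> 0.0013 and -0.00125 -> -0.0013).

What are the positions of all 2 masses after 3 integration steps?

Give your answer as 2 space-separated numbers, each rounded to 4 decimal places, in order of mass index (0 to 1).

Step 0: x=[3.0000 11.0000] v=[0.0000 0.0000]
Step 1: x=[3.6250 10.2500] v=[2.5000 -3.0000]
Step 2: x=[4.6250 9.0938] v=[4.0000 -4.6250]
Step 3: x=[5.6055 8.0704] v=[3.9219 -4.0938]

Answer: 5.6055 8.0704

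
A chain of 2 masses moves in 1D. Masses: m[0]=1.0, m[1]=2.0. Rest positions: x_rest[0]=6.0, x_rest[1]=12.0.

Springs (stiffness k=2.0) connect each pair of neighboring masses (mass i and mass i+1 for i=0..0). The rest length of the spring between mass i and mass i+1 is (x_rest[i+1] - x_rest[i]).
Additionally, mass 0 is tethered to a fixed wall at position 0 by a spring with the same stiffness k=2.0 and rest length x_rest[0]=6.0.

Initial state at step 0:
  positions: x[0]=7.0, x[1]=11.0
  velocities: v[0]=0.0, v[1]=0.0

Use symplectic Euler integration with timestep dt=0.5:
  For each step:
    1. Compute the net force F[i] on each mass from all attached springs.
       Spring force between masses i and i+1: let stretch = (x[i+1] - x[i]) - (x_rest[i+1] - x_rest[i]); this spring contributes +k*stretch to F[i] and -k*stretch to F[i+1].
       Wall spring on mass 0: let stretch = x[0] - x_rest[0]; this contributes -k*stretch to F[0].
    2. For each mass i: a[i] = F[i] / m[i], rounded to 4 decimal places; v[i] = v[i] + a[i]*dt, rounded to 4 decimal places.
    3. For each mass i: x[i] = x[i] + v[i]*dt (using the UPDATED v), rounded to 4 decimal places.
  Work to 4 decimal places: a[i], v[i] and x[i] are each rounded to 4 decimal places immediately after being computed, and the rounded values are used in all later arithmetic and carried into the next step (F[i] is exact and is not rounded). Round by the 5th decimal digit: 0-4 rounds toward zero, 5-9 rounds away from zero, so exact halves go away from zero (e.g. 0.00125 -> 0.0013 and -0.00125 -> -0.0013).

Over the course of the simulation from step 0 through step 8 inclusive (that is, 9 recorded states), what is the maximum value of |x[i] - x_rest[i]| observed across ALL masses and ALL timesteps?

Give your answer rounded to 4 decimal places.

Answer: 1.7500

Derivation:
Step 0: x=[7.0000 11.0000] v=[0.0000 0.0000]
Step 1: x=[5.5000 11.5000] v=[-3.0000 1.0000]
Step 2: x=[4.2500 12.0000] v=[-2.5000 1.0000]
Step 3: x=[4.7500 12.0625] v=[1.0000 0.1250]
Step 4: x=[6.5313 11.7969] v=[3.5625 -0.5313]
Step 5: x=[7.6797 11.7149] v=[2.2968 -0.1641]
Step 6: x=[7.0059 12.1241] v=[-1.3477 0.8183]
Step 7: x=[5.3882 12.7537] v=[-3.2354 1.2592]
Step 8: x=[4.7592 13.0420] v=[-1.2581 0.5765]
Max displacement = 1.7500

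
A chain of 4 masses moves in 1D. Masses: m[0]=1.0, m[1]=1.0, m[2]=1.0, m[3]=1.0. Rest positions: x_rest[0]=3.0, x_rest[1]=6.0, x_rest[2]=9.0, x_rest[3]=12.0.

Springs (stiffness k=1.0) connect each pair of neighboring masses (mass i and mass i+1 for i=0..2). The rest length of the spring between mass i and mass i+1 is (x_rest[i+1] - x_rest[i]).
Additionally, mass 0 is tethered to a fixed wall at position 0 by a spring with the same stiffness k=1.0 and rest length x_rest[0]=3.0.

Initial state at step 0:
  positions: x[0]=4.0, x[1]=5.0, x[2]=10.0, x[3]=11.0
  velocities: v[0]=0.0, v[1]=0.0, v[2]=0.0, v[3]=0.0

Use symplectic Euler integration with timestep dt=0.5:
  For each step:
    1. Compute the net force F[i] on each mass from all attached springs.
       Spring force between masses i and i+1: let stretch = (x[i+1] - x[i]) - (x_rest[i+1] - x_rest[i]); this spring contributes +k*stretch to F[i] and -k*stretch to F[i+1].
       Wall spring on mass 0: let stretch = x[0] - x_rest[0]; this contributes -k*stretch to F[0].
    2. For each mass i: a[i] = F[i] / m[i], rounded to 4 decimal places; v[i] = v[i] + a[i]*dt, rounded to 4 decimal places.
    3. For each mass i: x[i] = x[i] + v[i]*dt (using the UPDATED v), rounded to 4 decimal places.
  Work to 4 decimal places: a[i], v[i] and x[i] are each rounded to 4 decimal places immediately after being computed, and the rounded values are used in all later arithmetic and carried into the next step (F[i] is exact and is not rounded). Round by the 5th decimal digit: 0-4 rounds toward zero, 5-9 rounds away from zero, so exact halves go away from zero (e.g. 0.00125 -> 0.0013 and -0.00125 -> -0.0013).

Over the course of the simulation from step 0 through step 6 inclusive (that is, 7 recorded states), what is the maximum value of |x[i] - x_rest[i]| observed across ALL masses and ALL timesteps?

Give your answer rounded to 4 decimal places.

Step 0: x=[4.0000 5.0000 10.0000 11.0000] v=[0.0000 0.0000 0.0000 0.0000]
Step 1: x=[3.2500 6.0000 9.0000 11.5000] v=[-1.5000 2.0000 -2.0000 1.0000]
Step 2: x=[2.3750 7.0625 7.8750 12.1250] v=[-1.7500 2.1250 -2.2500 1.2500]
Step 3: x=[2.0781 7.1563 7.6094 12.4375] v=[-0.5938 0.1875 -0.5313 0.6250]
Step 4: x=[2.5313 6.0938 8.4375 12.2930] v=[0.9063 -2.1251 1.6562 -0.2891]
Step 5: x=[3.2423 4.7266 9.6436 11.9346] v=[1.4219 -2.7345 2.4121 -0.7169]
Step 6: x=[3.5138 4.2175 10.1932 11.7534] v=[0.5429 -1.0182 1.0991 -0.3624]
Max displacement = 1.7825

Answer: 1.7825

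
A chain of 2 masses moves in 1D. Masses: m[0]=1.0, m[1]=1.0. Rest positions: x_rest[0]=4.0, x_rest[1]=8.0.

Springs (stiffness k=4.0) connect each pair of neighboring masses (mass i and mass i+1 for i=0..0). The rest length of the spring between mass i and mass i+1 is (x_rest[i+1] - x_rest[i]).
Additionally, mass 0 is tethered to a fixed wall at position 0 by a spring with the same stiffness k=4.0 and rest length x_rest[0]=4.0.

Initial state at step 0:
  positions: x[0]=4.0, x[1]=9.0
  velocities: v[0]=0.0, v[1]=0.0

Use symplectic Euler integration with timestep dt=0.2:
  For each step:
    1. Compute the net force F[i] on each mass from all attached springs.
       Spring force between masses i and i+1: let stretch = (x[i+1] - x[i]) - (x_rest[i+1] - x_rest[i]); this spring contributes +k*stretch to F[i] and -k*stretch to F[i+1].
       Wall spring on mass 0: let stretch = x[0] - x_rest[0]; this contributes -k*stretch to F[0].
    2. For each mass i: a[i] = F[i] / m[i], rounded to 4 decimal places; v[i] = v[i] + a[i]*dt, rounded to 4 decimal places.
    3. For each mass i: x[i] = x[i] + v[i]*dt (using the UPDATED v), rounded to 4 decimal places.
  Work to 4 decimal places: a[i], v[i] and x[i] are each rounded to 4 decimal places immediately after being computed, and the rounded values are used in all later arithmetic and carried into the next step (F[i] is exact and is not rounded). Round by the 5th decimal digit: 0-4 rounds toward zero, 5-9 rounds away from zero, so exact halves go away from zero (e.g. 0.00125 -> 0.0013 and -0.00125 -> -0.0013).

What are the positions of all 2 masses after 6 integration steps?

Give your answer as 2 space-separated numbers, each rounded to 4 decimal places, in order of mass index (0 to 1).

Answer: 4.1782 7.8493

Derivation:
Step 0: x=[4.0000 9.0000] v=[0.0000 0.0000]
Step 1: x=[4.1600 8.8400] v=[0.8000 -0.8000]
Step 2: x=[4.4032 8.5712] v=[1.2160 -1.3440]
Step 3: x=[4.6088 8.2755] v=[1.0278 -1.4784]
Step 4: x=[4.6636 8.0331] v=[0.2741 -1.2118]
Step 5: x=[4.5114 7.8916] v=[-0.7612 -0.7074]
Step 6: x=[4.1782 7.8493] v=[-1.6662 -0.2116]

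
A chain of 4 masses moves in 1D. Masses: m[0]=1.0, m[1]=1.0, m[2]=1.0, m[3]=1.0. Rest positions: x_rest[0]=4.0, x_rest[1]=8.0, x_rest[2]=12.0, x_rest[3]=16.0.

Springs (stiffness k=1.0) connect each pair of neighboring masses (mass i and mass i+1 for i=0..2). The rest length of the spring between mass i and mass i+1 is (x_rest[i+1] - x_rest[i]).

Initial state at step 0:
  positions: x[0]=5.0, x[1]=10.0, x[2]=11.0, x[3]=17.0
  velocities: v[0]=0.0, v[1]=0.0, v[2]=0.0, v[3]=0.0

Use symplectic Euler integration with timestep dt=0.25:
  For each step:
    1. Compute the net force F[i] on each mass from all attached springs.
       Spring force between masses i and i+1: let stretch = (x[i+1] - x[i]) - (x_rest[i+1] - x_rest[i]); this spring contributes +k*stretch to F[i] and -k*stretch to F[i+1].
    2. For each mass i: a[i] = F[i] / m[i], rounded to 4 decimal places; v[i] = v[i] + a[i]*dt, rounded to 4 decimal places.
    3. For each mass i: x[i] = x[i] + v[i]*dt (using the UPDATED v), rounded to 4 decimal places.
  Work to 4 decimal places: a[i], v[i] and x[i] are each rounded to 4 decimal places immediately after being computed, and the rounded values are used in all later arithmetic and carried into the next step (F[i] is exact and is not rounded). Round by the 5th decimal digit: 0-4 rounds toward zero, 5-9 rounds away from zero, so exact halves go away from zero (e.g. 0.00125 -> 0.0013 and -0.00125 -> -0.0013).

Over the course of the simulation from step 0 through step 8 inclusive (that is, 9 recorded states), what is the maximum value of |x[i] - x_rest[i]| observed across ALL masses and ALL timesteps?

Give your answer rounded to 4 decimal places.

Step 0: x=[5.0000 10.0000 11.0000 17.0000] v=[0.0000 0.0000 0.0000 0.0000]
Step 1: x=[5.0625 9.7500 11.3125 16.8750] v=[0.2500 -1.0000 1.2500 -0.5000]
Step 2: x=[5.1680 9.3047 11.8750 16.6524] v=[0.4219 -1.7813 2.2500 -0.8906]
Step 3: x=[5.2820 8.7615 12.5755 16.3812] v=[0.4561 -2.1729 2.8018 -1.0850]
Step 4: x=[5.3635 8.2392 13.2754 16.1221] v=[0.3260 -2.0893 2.7997 -1.0364]
Step 5: x=[5.3747 7.8519 13.8385 15.9351] v=[0.0449 -1.5492 2.2523 -0.7481]
Step 6: x=[5.2908 7.6839 14.1585 15.8670] v=[-0.3358 -0.6719 1.2798 -0.2723]
Step 7: x=[5.1064 7.7710 14.1806 15.9422] v=[-0.7375 0.3485 0.0883 0.3006]
Step 8: x=[4.8386 8.0922 13.9122 16.1573] v=[-1.0714 1.2848 -1.0737 0.8602]
Max displacement = 2.1806

Answer: 2.1806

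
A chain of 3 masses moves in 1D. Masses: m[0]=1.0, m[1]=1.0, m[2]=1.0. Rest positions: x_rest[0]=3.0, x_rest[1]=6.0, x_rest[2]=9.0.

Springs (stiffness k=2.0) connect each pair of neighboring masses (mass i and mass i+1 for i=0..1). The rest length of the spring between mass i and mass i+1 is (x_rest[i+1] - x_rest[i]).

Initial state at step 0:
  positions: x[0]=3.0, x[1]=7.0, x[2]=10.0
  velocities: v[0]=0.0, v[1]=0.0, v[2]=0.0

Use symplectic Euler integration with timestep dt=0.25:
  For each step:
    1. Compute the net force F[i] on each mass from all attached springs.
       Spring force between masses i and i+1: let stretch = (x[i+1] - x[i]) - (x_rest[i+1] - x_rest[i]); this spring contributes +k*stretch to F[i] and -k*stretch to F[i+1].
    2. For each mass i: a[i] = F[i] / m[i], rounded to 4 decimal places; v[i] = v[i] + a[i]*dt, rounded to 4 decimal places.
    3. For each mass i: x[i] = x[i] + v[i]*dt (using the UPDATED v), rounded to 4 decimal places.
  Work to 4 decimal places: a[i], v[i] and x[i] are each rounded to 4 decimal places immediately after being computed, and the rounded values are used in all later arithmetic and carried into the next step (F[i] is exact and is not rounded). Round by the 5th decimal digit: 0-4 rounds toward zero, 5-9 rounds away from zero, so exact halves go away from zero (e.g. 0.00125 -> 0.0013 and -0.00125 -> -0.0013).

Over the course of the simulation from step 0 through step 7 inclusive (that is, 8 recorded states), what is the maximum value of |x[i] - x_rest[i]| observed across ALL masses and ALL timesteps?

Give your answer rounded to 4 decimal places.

Answer: 1.1261

Derivation:
Step 0: x=[3.0000 7.0000 10.0000] v=[0.0000 0.0000 0.0000]
Step 1: x=[3.1250 6.8750 10.0000] v=[0.5000 -0.5000 0.0000]
Step 2: x=[3.3438 6.6719 9.9844] v=[0.8750 -0.8125 -0.0625]
Step 3: x=[3.6036 6.4668 9.9297] v=[1.0391 -0.8203 -0.2188]
Step 4: x=[3.8463 6.3367 9.8171] v=[0.9707 -0.5205 -0.4503]
Step 5: x=[4.0253 6.3303 9.6445] v=[0.7159 -0.0255 -0.6905]
Step 6: x=[4.1174 6.4501 9.4326] v=[0.3684 0.4791 -0.8476]
Step 7: x=[4.1261 6.6511 9.2229] v=[0.0348 0.8040 -0.8389]
Max displacement = 1.1261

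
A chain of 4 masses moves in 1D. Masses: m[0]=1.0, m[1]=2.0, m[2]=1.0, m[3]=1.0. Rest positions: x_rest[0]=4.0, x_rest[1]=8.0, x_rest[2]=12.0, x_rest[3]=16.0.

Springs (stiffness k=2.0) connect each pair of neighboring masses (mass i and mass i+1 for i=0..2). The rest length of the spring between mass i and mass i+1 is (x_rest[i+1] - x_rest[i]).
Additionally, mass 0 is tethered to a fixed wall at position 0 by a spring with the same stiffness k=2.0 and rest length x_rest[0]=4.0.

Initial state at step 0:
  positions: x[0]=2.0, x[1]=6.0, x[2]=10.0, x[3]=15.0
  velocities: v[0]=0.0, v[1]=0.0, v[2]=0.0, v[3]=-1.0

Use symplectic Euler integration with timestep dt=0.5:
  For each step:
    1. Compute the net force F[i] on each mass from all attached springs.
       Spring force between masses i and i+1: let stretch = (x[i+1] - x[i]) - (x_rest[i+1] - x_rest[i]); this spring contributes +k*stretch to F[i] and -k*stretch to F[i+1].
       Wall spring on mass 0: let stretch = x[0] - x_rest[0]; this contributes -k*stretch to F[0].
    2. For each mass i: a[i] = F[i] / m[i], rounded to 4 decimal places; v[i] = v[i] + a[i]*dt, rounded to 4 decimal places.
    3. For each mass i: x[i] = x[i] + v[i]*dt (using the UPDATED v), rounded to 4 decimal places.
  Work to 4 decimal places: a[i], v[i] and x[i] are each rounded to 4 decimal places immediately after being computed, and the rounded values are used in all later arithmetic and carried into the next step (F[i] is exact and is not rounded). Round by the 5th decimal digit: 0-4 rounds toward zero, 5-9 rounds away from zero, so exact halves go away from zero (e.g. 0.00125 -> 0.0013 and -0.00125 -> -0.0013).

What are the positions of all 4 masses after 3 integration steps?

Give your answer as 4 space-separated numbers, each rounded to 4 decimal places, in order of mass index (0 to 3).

Step 0: x=[2.0000 6.0000 10.0000 15.0000] v=[0.0000 0.0000 0.0000 -1.0000]
Step 1: x=[3.0000 6.0000 10.5000 14.0000] v=[2.0000 0.0000 1.0000 -2.0000]
Step 2: x=[4.0000 6.3750 10.5000 13.2500] v=[2.0000 0.7500 0.0000 -1.5000]
Step 3: x=[4.1875 7.1875 9.8125 13.1250] v=[0.3750 1.6250 -1.3750 -0.2500]

Answer: 4.1875 7.1875 9.8125 13.1250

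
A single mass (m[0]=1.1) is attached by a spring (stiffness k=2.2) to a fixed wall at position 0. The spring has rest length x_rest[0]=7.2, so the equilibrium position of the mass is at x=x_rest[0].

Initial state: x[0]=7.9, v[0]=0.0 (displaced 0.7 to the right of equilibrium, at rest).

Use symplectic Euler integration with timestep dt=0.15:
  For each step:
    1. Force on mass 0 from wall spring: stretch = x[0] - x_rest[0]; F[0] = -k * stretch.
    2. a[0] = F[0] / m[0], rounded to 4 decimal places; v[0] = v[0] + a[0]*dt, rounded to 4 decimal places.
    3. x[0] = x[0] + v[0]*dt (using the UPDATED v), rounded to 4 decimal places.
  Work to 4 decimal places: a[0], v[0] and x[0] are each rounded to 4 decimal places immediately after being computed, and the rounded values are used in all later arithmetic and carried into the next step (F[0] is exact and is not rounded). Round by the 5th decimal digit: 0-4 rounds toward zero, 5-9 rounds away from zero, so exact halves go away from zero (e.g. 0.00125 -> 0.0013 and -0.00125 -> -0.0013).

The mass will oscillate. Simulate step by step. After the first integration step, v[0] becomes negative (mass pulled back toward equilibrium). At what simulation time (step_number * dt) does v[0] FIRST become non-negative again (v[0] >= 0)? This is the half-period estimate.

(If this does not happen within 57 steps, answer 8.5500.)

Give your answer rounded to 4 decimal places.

Step 0: x=[7.9000] v=[0.0000]
Step 1: x=[7.8685] v=[-0.2100]
Step 2: x=[7.8069] v=[-0.4106]
Step 3: x=[7.7180] v=[-0.5927]
Step 4: x=[7.6058] v=[-0.7481]
Step 5: x=[7.4753] v=[-0.8698]
Step 6: x=[7.3324] v=[-0.9524]
Step 7: x=[7.1836] v=[-0.9921]
Step 8: x=[7.0355] v=[-0.9872]
Step 9: x=[6.8948] v=[-0.9379]
Step 10: x=[6.7679] v=[-0.8463]
Step 11: x=[6.6604] v=[-0.7167]
Step 12: x=[6.5772] v=[-0.5548]
Step 13: x=[6.5220] v=[-0.3680]
Step 14: x=[6.4973] v=[-0.1646]
Step 15: x=[6.5042] v=[0.0462]
First v>=0 after going negative at step 15, time=2.2500

Answer: 2.2500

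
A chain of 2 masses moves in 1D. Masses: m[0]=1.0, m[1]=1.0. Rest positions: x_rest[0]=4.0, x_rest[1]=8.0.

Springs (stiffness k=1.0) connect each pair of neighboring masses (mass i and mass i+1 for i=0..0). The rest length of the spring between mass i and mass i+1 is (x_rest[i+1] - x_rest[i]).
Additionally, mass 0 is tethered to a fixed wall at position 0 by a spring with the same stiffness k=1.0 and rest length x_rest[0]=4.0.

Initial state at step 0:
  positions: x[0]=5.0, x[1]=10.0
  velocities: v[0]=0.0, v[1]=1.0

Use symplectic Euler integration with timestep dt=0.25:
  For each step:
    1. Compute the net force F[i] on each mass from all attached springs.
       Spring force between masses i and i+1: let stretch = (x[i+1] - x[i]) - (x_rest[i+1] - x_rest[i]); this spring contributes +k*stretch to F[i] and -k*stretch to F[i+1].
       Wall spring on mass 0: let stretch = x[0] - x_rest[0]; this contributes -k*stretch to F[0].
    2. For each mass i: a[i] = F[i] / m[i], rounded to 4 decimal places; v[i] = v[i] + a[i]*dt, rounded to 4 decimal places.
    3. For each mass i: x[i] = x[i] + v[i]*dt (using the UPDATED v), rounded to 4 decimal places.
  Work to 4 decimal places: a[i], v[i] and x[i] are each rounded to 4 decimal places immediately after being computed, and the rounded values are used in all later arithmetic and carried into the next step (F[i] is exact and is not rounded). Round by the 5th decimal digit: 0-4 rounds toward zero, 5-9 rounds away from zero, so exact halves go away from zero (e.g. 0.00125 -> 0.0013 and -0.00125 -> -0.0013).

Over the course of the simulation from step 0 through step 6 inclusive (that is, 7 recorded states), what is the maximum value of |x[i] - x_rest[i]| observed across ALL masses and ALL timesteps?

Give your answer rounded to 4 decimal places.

Step 0: x=[5.0000 10.0000] v=[0.0000 1.0000]
Step 1: x=[5.0000 10.1875] v=[0.0000 0.7500]
Step 2: x=[5.0117 10.3008] v=[0.0469 0.4531]
Step 3: x=[5.0408 10.3335] v=[0.1163 0.1308]
Step 4: x=[5.0856 10.2854] v=[0.1793 -0.1924]
Step 5: x=[5.1376 10.1623] v=[0.2079 -0.4924]
Step 6: x=[5.1825 9.9752] v=[0.1797 -0.7486]
Max displacement = 2.3335

Answer: 2.3335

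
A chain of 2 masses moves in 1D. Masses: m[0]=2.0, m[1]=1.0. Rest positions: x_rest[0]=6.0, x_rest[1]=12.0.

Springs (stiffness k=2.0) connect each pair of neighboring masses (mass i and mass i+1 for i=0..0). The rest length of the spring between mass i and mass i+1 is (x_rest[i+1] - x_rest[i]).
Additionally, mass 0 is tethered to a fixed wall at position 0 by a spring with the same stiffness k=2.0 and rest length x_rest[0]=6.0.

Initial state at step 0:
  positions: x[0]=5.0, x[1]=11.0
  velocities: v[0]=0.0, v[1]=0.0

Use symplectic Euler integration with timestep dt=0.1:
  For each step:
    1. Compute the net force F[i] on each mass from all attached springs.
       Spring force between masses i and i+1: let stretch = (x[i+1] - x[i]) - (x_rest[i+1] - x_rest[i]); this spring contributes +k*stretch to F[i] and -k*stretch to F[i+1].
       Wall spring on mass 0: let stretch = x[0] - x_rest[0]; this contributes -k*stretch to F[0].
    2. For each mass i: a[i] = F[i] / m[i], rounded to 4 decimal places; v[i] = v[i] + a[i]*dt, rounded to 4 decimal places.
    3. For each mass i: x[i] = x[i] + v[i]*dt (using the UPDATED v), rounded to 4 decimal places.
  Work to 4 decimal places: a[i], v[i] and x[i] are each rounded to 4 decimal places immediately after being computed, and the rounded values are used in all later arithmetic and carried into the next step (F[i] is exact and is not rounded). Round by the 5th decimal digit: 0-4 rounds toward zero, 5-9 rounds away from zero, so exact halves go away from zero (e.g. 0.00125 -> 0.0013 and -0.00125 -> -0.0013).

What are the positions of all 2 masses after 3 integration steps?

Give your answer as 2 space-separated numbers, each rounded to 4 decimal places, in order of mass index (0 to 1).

Step 0: x=[5.0000 11.0000] v=[0.0000 0.0000]
Step 1: x=[5.0100 11.0000] v=[0.1000 0.0000]
Step 2: x=[5.0298 11.0002] v=[0.1980 0.0020]
Step 3: x=[5.0590 11.0010] v=[0.2921 0.0079]

Answer: 5.0590 11.0010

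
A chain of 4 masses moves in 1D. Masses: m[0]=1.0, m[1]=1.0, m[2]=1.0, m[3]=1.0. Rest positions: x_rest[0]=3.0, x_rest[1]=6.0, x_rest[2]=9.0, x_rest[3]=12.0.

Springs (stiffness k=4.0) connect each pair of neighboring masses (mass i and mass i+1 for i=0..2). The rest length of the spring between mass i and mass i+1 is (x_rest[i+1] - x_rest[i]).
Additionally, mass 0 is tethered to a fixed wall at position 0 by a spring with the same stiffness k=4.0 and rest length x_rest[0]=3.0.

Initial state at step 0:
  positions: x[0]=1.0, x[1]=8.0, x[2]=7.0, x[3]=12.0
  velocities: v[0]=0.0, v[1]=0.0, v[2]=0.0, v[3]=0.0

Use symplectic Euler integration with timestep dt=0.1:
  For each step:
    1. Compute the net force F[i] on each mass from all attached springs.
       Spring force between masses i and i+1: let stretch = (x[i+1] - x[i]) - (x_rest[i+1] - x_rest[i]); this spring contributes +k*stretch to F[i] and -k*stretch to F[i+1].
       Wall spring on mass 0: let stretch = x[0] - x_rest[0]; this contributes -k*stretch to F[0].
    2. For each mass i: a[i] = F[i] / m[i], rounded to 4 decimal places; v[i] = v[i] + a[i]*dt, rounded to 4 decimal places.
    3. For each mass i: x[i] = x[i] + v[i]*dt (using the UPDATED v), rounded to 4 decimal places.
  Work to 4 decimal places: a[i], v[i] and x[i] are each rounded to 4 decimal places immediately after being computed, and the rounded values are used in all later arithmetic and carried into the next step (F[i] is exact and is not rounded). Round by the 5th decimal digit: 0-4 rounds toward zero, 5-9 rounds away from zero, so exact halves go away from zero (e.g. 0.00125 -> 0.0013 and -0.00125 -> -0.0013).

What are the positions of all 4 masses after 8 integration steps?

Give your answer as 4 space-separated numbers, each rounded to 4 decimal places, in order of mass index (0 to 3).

Answer: 4.6569 3.3924 10.2773 11.0493

Derivation:
Step 0: x=[1.0000 8.0000 7.0000 12.0000] v=[0.0000 0.0000 0.0000 0.0000]
Step 1: x=[1.2400 7.6800 7.2400 11.9200] v=[2.4000 -3.2000 2.4000 -0.8000]
Step 2: x=[1.6880 7.0848 7.6848 11.7728] v=[4.4800 -5.9520 4.4480 -1.4720]
Step 3: x=[2.2844 6.2977 8.2691 11.5821] v=[5.9635 -7.8707 5.8432 -1.9072]
Step 4: x=[2.9499 5.4290 8.9071 11.3789] v=[6.6551 -8.6875 6.3798 -2.0324]
Step 5: x=[3.5966 4.6002 9.5048 11.1968] v=[6.4668 -8.2879 5.9773 -1.8211]
Step 6: x=[4.1396 3.9275 9.9740 11.0670] v=[5.4296 -6.7275 4.6923 -1.2979]
Step 7: x=[4.5085 3.5051 10.2451 11.0135] v=[3.6889 -4.2241 2.7109 -0.5351]
Step 8: x=[4.6569 3.3924 10.2773 11.0493] v=[1.4841 -1.1267 0.3223 0.3575]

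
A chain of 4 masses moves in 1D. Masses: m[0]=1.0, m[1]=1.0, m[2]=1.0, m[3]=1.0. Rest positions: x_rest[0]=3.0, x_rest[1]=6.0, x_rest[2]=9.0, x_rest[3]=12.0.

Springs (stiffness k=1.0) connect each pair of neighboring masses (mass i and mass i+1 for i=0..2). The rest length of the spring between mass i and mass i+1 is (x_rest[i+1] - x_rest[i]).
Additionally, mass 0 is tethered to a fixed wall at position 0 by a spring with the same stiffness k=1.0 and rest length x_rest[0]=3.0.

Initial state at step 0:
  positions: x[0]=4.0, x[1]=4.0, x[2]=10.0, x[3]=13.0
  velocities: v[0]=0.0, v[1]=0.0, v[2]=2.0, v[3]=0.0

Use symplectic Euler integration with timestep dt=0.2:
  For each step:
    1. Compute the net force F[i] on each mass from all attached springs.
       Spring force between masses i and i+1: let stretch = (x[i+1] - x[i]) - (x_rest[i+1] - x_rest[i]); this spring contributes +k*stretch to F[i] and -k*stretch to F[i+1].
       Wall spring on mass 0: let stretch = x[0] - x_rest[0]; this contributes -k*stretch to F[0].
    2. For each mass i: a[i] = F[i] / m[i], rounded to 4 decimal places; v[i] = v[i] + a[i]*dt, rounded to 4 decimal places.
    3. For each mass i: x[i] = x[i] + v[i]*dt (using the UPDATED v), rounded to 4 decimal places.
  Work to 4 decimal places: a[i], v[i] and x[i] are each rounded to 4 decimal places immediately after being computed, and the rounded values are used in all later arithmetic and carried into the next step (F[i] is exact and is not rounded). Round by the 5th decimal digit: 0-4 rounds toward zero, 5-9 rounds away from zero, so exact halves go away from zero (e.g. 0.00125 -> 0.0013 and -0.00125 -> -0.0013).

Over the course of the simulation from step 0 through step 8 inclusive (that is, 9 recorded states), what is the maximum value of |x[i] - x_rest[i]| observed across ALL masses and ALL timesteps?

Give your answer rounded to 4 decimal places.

Answer: 2.7037

Derivation:
Step 0: x=[4.0000 4.0000 10.0000 13.0000] v=[0.0000 0.0000 2.0000 0.0000]
Step 1: x=[3.8400 4.2400 10.2800 13.0000] v=[-0.8000 1.2000 1.4000 0.0000]
Step 2: x=[3.5424 4.7056 10.4272 13.0112] v=[-1.4880 2.3280 0.7360 0.0560]
Step 3: x=[3.1496 5.3535 10.4489 13.0390] v=[-1.9638 3.2397 0.1085 0.1392]
Step 4: x=[2.7190 6.1171 10.3704 13.0832] v=[-2.1529 3.8180 -0.3926 0.2212]
Step 5: x=[2.3156 6.9149 10.2303 13.1389] v=[-2.0171 3.9890 -0.7007 0.2786]
Step 6: x=[2.0035 7.6613 10.0739 13.1983] v=[-1.5604 3.7322 -0.7821 0.2969]
Step 7: x=[1.8376 8.2779 9.9460 13.2527] v=[-0.8295 3.0832 -0.6397 0.2720]
Step 8: x=[1.8558 8.7037 9.8836 13.2948] v=[0.0910 2.1288 -0.3120 0.2107]
Max displacement = 2.7037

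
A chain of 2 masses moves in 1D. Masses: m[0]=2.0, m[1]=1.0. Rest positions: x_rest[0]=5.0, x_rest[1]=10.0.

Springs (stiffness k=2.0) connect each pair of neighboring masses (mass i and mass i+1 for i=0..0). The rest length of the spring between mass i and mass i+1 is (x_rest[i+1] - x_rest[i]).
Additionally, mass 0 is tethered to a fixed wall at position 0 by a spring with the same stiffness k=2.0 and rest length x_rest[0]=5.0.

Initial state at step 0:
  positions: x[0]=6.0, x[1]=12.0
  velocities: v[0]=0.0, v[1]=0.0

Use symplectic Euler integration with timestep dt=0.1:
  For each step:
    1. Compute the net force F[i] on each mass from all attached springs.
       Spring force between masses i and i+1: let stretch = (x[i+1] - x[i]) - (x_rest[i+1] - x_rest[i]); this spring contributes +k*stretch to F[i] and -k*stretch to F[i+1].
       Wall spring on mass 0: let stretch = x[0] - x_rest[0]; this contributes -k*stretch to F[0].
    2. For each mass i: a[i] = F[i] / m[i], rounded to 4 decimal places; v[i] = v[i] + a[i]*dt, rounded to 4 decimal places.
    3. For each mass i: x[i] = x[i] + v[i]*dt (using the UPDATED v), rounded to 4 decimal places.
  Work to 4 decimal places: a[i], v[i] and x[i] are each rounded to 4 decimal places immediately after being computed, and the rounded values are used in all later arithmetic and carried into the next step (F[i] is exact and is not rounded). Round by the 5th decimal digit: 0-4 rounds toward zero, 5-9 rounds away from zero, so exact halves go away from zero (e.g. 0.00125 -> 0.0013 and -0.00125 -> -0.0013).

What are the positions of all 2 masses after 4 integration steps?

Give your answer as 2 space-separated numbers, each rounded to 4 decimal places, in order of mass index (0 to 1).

Step 0: x=[6.0000 12.0000] v=[0.0000 0.0000]
Step 1: x=[6.0000 11.9800] v=[0.0000 -0.2000]
Step 2: x=[5.9998 11.9404] v=[-0.0020 -0.3960]
Step 3: x=[5.9990 11.8820] v=[-0.0079 -0.5841]
Step 4: x=[5.9971 11.8059] v=[-0.0195 -0.7607]

Answer: 5.9971 11.8059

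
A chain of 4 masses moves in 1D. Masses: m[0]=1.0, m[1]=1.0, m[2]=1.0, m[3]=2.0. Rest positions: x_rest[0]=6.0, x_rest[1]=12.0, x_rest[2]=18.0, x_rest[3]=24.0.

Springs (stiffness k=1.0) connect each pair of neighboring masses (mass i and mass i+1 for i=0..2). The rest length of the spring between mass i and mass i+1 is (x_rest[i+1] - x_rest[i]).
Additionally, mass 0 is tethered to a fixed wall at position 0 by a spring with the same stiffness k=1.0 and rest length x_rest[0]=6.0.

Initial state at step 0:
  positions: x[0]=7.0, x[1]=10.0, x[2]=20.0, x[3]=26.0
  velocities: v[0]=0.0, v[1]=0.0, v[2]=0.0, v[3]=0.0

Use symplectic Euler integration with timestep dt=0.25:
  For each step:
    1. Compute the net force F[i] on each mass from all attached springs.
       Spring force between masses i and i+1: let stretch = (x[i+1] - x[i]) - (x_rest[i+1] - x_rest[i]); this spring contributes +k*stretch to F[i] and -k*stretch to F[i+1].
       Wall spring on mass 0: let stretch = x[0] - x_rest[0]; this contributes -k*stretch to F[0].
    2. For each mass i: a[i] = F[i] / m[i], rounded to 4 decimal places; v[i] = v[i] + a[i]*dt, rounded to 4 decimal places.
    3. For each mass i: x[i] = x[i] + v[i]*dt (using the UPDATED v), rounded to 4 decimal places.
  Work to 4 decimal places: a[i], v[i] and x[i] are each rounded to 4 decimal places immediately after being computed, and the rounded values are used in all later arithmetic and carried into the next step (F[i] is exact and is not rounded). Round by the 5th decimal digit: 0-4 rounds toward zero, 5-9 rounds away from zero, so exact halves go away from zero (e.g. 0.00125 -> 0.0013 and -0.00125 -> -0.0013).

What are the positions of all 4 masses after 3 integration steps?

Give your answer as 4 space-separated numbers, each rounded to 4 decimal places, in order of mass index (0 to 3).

Step 0: x=[7.0000 10.0000 20.0000 26.0000] v=[0.0000 0.0000 0.0000 0.0000]
Step 1: x=[6.7500 10.4375 19.7500 26.0000] v=[-1.0000 1.7500 -1.0000 0.0000]
Step 2: x=[6.3086 11.2266 19.3086 25.9922] v=[-1.7656 3.1563 -1.7656 -0.0313]
Step 3: x=[5.7803 12.2134 18.7798 25.9630] v=[-2.1133 3.9473 -2.1152 -0.1168]

Answer: 5.7803 12.2134 18.7798 25.9630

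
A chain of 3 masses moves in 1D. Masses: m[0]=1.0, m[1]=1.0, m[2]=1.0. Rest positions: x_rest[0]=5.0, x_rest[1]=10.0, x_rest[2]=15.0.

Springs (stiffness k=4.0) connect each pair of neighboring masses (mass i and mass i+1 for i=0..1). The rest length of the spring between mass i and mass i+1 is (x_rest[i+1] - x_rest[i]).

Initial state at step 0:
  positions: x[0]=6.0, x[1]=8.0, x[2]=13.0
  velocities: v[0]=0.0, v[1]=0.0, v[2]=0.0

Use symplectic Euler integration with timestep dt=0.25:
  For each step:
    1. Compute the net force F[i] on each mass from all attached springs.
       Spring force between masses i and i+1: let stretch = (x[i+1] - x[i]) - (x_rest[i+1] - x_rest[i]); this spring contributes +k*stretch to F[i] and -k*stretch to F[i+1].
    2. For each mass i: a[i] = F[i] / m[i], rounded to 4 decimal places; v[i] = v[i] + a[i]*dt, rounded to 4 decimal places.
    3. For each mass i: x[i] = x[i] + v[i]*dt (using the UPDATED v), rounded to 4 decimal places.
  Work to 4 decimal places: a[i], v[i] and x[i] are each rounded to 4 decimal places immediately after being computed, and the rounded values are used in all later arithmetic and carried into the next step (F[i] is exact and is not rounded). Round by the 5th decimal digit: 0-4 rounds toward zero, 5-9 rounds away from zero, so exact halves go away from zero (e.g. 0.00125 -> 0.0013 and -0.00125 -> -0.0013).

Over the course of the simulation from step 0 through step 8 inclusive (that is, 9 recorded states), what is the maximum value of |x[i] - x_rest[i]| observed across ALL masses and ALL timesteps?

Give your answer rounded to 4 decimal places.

Answer: 2.3516

Derivation:
Step 0: x=[6.0000 8.0000 13.0000] v=[0.0000 0.0000 0.0000]
Step 1: x=[5.2500 8.7500 13.0000] v=[-3.0000 3.0000 0.0000]
Step 2: x=[4.1250 9.6875 13.1875] v=[-4.5000 3.7500 0.7500]
Step 3: x=[3.1406 10.1094 13.7500] v=[-3.9375 1.6875 2.2500]
Step 4: x=[2.6484 9.6992 14.6524] v=[-1.9687 -1.6407 3.6094]
Step 5: x=[2.6689 8.7646 15.5665] v=[0.0821 -3.7383 3.6562]
Step 6: x=[2.9634 8.0066 16.0301] v=[1.1778 -3.0321 1.8543]
Step 7: x=[3.2687 7.9937 15.7378] v=[1.2210 -0.0518 -1.1692]
Step 8: x=[3.5052 8.7355 14.7595] v=[0.9460 2.9673 -3.9133]
Max displacement = 2.3516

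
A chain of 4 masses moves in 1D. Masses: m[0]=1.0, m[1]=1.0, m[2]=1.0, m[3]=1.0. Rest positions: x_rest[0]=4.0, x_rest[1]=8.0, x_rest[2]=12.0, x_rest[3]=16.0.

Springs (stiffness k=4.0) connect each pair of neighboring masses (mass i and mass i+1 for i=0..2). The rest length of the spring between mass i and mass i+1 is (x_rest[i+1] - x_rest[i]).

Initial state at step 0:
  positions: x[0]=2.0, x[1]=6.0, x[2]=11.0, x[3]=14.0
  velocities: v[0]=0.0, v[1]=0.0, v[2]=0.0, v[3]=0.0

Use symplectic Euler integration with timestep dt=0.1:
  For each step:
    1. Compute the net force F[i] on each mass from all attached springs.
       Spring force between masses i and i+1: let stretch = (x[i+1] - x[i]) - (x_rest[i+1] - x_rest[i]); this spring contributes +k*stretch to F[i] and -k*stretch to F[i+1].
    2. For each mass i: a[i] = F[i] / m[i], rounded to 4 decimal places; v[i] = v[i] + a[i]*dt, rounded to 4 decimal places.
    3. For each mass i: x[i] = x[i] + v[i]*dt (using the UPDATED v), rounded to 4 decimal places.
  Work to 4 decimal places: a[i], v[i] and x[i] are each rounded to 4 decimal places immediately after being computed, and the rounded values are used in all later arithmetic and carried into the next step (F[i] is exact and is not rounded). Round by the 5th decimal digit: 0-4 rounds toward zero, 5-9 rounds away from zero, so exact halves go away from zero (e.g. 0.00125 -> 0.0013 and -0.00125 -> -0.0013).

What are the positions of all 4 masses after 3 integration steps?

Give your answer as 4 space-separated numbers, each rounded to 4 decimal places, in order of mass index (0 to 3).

Answer: 2.0077 6.2090 10.5668 14.2166

Derivation:
Step 0: x=[2.0000 6.0000 11.0000 14.0000] v=[0.0000 0.0000 0.0000 0.0000]
Step 1: x=[2.0000 6.0400 10.9200 14.0400] v=[0.0000 0.4000 -0.8000 0.4000]
Step 2: x=[2.0016 6.1136 10.7696 14.1152] v=[0.0160 0.7360 -1.5040 0.7520]
Step 3: x=[2.0077 6.2090 10.5668 14.2166] v=[0.0608 0.9536 -2.0282 1.0138]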